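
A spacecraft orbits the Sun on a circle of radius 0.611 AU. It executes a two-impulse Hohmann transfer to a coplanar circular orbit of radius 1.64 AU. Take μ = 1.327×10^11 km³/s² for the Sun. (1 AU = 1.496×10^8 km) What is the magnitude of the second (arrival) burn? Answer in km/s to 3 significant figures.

In km: r₁ = 0.611 × 1.496×10^8 = 9.14056×10^7 km; r₂ = 1.64 × 1.496×10^8 = 2.45344×10^8 km.
The Hohmann ellipse has a_t = (r₁ + r₂)/2 = 1.683748×10^8 km.
On the circular orbit at r = 2.45344×10^8 km, v_c = √(μ/r) = 23.2567 km/s.
Transfer-orbit speed at the same r (vis-viva, a = a_t): v_t = √[μ(2/r − 1/a_t)] = 17.1355 km/s.
Δv₂ = |v_t − v_c| = |17.1355 − 23.2567| = 6.121 km/s.

Δv₂ = 6.12 km/s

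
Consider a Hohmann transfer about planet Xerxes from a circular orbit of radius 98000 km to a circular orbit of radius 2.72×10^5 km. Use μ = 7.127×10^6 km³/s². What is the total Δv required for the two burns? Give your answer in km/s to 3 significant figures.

Δv = 3.21 km/s

Semi-major axis of the transfer orbit: a_t = (98000 + 2.720×10^5)/2 = 1.850×10^5 km.
At r₁ the circular-orbit speed is v₁ = √(μ/r₁) = 8.52787 km/s.
On the transfer ellipse at r₁, vis-viva equation gives v_p = √[μ(2/r₁ − 1/a_t)] = 10.3404 km/s.
First burn Δv₁ = |v_p − v₁| = 1.813 km/s.
At r₂, v₂ = √(μ/r₂) = 5.119 km/s.
Transfer-orbit speed at r₂: v_a = √[μ(2/r₂ − 1/a_t)] = 3.726 km/s.
Second burn Δv₂ = |v₂ − v_a| = 1.393 km/s.
Δv = Δv₁ + Δv₂ = 1.813 + 1.393 = 3.206 km/s.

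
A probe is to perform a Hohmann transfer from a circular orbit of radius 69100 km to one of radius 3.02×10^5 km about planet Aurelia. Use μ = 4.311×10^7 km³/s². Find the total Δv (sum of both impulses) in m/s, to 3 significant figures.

Δv = 11500 m/s

The Hohmann ellipse has a_t = (r₁ + r₂)/2 = 1.8555×10^5 km.
At r₁ the circular-orbit speed is v₁ = √(μ/r₁) = 24.9776 km/s.
Transfer-orbit speed at r₁ (vis-viva): v_p = √[μ(2/r₁ − 1/a_t)] = 31.8657 km/s.
First burn Δv₁ = |v_p − v₁| = 6.8881 km/s.
Circular speed at r₂: v₂ = √(μ/r₂) = 11.9477 km/s.
Transfer-orbit speed at r₂: v_a = √[μ(2/r₂ − 1/a_t)] = 7.29112 km/s.
Second burn Δv₂ = |v₂ − v_a| = 4.6566 km/s.
Δv = Δv₁ + Δv₂ = 6.8881 + 4.6566 = 11.54 km/s.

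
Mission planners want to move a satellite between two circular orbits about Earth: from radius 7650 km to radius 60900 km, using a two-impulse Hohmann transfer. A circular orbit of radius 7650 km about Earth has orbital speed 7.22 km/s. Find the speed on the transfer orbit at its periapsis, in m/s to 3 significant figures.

From the circular-orbit relation v² = μ/r at r = 7650 km: μ = v²r = (7.22)² × 7650 = 3.98782×10^5 km³/s².
Transfer-ellipse semi-major axis a_t = (r₁ + r₂)/2 = (7650 + 60900)/2 = 34275 km.
At periapsis, r = 7650 km.
Applying v² = μ(2/r − 1/a_t): v = 9.624 km/s.

v = 9620 m/s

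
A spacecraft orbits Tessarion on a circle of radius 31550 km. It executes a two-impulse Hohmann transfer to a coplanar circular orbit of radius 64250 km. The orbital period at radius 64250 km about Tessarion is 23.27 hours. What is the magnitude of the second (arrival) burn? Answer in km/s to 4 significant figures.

Δv₂ = 0.9080 km/s

From Kepler's third law T² = 4π²r³/μ at r = 64250 km, T = 23.27 hours = 23.27 × 3600 s = 83772 s: μ = 4π²r³/T² = 1.49204×10^6 km³/s².
Semi-major axis of the transfer orbit: a_t = (31550 + 64250)/2 = 47900 km.
On the circular orbit at r = 64250 km, v_c = √(μ/r) = 4.819 km/s.
Vis-viva on the transfer ellipse at r = 64250 km gives v_t = √[μ(2/r − 1/a_t)] = 3.911 km/s.
Δv₂ = |v_t − v_c| = |3.911 − 4.819| = 0.9080 km/s.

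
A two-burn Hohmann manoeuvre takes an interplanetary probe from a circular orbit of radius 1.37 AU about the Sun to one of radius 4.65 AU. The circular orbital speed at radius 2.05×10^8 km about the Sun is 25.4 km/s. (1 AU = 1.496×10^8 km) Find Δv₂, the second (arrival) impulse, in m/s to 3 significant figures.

From the circular-orbit relation v² = μ/r at r = 2.05×10^8 km: μ = v²r = (25.4)² × 2.05×10^8 = 1.32258×10^11 km³/s².
In km: r₁ = 1.37 × 1.496×10^8 = 2.04952×10^8 km; r₂ = 4.65 × 1.496×10^8 = 6.9564×10^8 km.
Semi-major axis of the transfer orbit: a_t = (2.04952×10^8 + 6.9564×10^8)/2 = 4.50296×10^8 km.
On the circular orbit at r = 6.9564×10^8 km, v_c = √(μ/r) = 13.7885 km/s.
Transfer-orbit speed at the same r (vis-viva, a = a_t): v_t = √[μ(2/r − 1/a_t)] = 9.30241 km/s.
Δv₂ = |v_t − v_c| = |9.30241 − 13.7885| = 4.486 km/s.

Δv₂ = 4490 m/s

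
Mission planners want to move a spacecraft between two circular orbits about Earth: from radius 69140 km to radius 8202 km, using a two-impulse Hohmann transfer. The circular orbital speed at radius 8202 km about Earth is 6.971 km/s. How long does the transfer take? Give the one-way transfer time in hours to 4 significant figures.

t = 10.51 hours

From the circular-orbit relation v² = μ/r at r = 8202 km: μ = v²r = (6.971)² × 8202 = 3.98575×10^5 km³/s².
Transfer-ellipse semi-major axis a_t = (r₁ + r₂)/2 = (69140 + 8202)/2 = 38671 km.
Half the transfer-orbit period gives t = π√(a_t³/μ) = 37840 s.
Converting: 37840 s ÷ 3600 s/hour = 10.51 hours.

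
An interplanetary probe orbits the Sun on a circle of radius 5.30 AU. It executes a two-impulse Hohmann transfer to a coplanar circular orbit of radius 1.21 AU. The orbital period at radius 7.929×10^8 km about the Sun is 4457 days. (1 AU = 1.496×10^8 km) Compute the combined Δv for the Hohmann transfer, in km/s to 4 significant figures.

From Kepler's third law T² = 4π²r³/μ at r = 7.929×10^8 km, T = 4457 days = 4457 × 86400 s = 3.850848×10^8 s: μ = 4π²r³/T² = 1.32710×10^11 km³/s².
In km: r₁ = 5.30 × 1.496×10^8 = 7.9288×10^8 km; r₂ = 1.21 × 1.496×10^8 = 1.81016×10^8 km.
Semi-major axis of the transfer orbit: a_t = (7.9288×10^8 + 1.81016×10^8)/2 = 4.86948×10^8 km.
Circular speed at r₁: v₁ = √(μ/r₁) = √(1.32710×10^11/7.9288×10^8) = 12.937 km/s.
On the transfer ellipse at r₁, v² = μ(2/r − 1/a) gives v_a = √[μ(2/r₁ − 1/a_t)] = 7.8880 km/s.
First burn Δv₁ = |v_a − v₁| = 5.049 km/s.
At r₂, v₂ = √(μ/r₂) = 27.077 km/s.
Transfer-orbit speed at r₂: v_p = √[μ(2/r₂ − 1/a_t)] = 34.551 km/s.
Second burn Δv₂ = |v₂ − v_p| = 7.474 km/s.
Total Δv = Δv₁ + Δv₂ = 12.52 km/s.

Δv = 12.52 km/s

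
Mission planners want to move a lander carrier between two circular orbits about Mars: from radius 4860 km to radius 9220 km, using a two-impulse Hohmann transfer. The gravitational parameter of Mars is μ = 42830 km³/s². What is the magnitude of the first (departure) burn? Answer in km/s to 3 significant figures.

Δv₁ = 0.429 km/s

Transfer-ellipse semi-major axis a_t = (r₁ + r₂)/2 = (4860 + 9220)/2 = 7040 km.
On the circular orbit at r = 4860 km, v_c = √(μ/r) = 2.9686 km/s.
Transfer-orbit speed at the same r (vis-viva, a = a_t): v_t = √[μ(2/r − 1/a_t)] = 3.3973 km/s.
Δv₁ = |v_t − v_c| = |3.3973 − 2.9686| = 0.4287 km/s.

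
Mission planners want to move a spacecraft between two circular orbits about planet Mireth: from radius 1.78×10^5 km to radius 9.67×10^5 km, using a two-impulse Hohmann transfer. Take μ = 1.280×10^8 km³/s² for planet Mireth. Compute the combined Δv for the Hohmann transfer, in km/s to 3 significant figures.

Semi-major axis of the transfer orbit: a_t = (1.780×10^5 + 9.670×10^5)/2 = 5.725×10^5 km.
Circular speed at r₁: v₁ = √(μ/r₁) = √(1.280×10^8/1.780×10^5) = 26.81606 km/s.
Transfer-orbit speed at r₁ (v² = μ(2/r − 1/a)): v_p = √[μ(2/r₁ − 1/a_t)] = 34.85142 km/s.
First burn Δv₁ = |v_p − v₁| = 8.0354 km/s.
Circular speed at r₂: v₂ = √(μ/r₂) = 11.50514 km/s.
Transfer-orbit speed at r₂: v_a = √[μ(2/r₂ − 1/a_t)] = 6.415256 km/s.
Second burn Δv₂ = |v₂ − v_a| = 5.0899 km/s.
Δv = Δv₁ + Δv₂ = 8.0354 + 5.0899 = 13.13 km/s.

Δv = 13.1 km/s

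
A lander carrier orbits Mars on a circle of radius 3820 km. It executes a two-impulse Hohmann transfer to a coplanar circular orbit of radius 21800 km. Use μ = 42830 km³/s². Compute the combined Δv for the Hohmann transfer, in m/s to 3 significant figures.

The Hohmann ellipse has a_t = (r₁ + r₂)/2 = 12810 km.
Circular speed at r₁: v₁ = √(μ/r₁) = √(42830/3820) = 3.348 km/s.
Transfer-orbit speed at r₁ (vis-viva equation): v_p = √[μ(2/r₁ − 1/a_t)] = 4.368 km/s.
First burn Δv₁ = |v_p − v₁| = 1.020 km/s.
At r₂, v₂ = √(μ/r₂) = 1.40167 km/s.
Transfer-orbit speed at r₂: v_a = √[μ(2/r₂ − 1/a_t)] = 0.765425 km/s.
Second burn Δv₂ = |v₂ − v_a| = 0.6362 km/s.
Total Δv = Δv₁ + Δv₂ = 1.656 km/s.

Δv = 1660 m/s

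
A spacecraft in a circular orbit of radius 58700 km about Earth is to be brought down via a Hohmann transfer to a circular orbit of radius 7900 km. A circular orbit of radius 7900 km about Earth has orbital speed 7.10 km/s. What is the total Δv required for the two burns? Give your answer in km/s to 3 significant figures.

From the circular-orbit relation v² = μ/r at r = 7900 km: μ = v²r = (7.10)² × 7900 = 3.98239×10^5 km³/s².
Transfer-ellipse semi-major axis a_t = (r₁ + r₂)/2 = (58700 + 7900)/2 = 33300 km.
Circular speed at r₁: v₁ = √(μ/r₁) = √(3.98239×10^5/58700) = 2.605 km/s.
On the transfer ellipse at r₁, vis-viva gives v_a = √[μ(2/r₁ − 1/a_t)] = 1.269 km/s.
First burn Δv₁ = |v_a − v₁| = 1.336 km/s.
Circular speed at r₂: v₂ = √(μ/r₂) = 7.100 km/s.
Transfer-orbit speed at r₂: v_p = √[μ(2/r₂ − 1/a_t)] = 9.427 km/s.
Second burn Δv₂ = |v₂ − v_p| = 2.327 km/s.
Δv = Δv₁ + Δv₂ = 1.336 + 2.327 = 3.663 km/s.

Δv = 3.66 km/s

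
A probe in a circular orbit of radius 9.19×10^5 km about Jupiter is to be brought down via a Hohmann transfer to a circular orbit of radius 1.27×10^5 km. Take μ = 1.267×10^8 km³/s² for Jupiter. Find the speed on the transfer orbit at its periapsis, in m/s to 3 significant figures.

v = 41900 m/s

Semi-major axis of the transfer orbit: a_t = (9.190×10^5 + 1.270×10^5)/2 = 5.230×10^5 km.
At periapsis, r = 1.270×10^5 km.
Vis-viva: v = √[μ(2/r − 1/a_t)] = √[1.267×10^8 × (2/1.270×10^5 − 1/5.230×10^5)] = 41.87 km/s.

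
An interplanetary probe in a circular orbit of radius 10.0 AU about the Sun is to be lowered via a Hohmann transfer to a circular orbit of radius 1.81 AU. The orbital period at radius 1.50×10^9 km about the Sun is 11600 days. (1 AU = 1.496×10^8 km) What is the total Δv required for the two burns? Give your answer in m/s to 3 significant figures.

Δv = 10900 m/s

From Kepler's third law T² = 4π²r³/μ at r = 1.50×10^9 km, T = 11600 days = 11600 × 86400 s = 1.00224×10^9 s: μ = 4π²r³/T² = 1.32645×10^11 km³/s².
In km: r₁ = 10.0 × 1.496×10^8 = 1.496×10^9 km; r₂ = 1.81 × 1.496×10^8 = 2.70776×10^8 km.
Semi-major axis of the transfer orbit: a_t = (1.496×10^9 + 2.70776×10^8)/2 = 8.83388×10^8 km.
At r₁ the circular-orbit speed is v₁ = √(μ/r₁) = 9.416 km/s.
On the transfer ellipse at r₁, vis-viva equation gives v_a = √[μ(2/r₁ − 1/a_t)] = 5.213 km/s.
First burn Δv₁ = |v_a − v₁| = 4.203 km/s.
Circular speed at r₂: v₂ = √(μ/r₂) = 22.13 km/s.
Transfer-orbit speed at r₂: v_p = √[μ(2/r₂ − 1/a_t)] = 28.80 km/s.
Second burn Δv₂ = |v₂ − v_p| = 6.670 km/s.
Δv = Δv₁ + Δv₂ = 4.203 + 6.670 = 10.87 km/s.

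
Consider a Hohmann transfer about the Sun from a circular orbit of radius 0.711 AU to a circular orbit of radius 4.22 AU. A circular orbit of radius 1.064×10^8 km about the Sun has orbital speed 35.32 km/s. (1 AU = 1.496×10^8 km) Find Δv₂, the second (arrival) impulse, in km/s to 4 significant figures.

From the circular-orbit relation v² = μ/r at r = 1.064×10^8 km: μ = v²r = (35.32)² × 1.064×10^8 = 1.32734×10^11 km³/s².
In km: r₁ = 0.711 × 1.496×10^8 = 1.063656×10^8 km; r₂ = 4.22 × 1.496×10^8 = 6.31312×10^8 km.
Transfer-ellipse semi-major axis a_t = (r₁ + r₂)/2 = (1.063656×10^8 + 6.31312×10^8)/2 = 3.688388×10^8 km.
Circular speed at r = 6.31312×10^8 km: v_c = √(μ/r) = 14.50 km/s.
Transfer-orbit speed at the same r (vis-viva, a = a_t): v_t = √[μ(2/r − 1/a_t)] = 7.787 km/s.
Δv₂ = |v_t − v_c| = |7.787 − 14.50| = 6.713 km/s.

Δv₂ = 6.713 km/s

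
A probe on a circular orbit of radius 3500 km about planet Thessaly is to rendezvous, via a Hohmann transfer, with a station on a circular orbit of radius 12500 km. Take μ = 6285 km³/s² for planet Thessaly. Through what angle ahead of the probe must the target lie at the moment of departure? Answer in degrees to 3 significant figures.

The Hohmann ellipse has a_t = (r₁ + r₂)/2 = 8000 km.
Transfer time t = π√(a_t³/μ) = 28355 s.
Target angular speed ω₂ = √(μ/r₂³) = 5.6727×10^-5 rad/s.
Angle swept by the target during transfer: ω₂·t = 1.6085 rad = 92.16°.
The probe traverses 180° on the transfer ellipse, so the target must lead by 180° − 92.16° = 87.8°.

φ = 87.8°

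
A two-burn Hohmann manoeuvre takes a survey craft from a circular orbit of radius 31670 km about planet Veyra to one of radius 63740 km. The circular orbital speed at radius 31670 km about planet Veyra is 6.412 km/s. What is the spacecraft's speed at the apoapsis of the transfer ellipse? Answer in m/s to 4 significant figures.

From the circular-orbit relation v² = μ/r at r = 31670 km: μ = v²r = (6.412)² × 31670 = 1.30207×10^6 km³/s².
Transfer-ellipse semi-major axis a_t = (r₁ + r₂)/2 = (31670 + 63740)/2 = 47705 km.
At apoapsis, r = 63740 km.
Applying v² = μ(2/r − 1/a_t): v = 3.683 km/s.

v = 3683 m/s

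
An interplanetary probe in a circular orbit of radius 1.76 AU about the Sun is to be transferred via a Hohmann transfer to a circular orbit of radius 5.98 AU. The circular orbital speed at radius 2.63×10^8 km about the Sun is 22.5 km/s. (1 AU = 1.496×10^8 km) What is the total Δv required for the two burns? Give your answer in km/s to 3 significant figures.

Δv = 9.44 km/s

From the circular-orbit relation v² = μ/r at r = 2.63×10^8 km: μ = v²r = (22.5)² × 2.63×10^8 = 1.33144×10^11 km³/s².
In km: r₁ = 1.76 × 1.496×10^8 = 2.63296×10^8 km; r₂ = 5.98 × 1.496×10^8 = 8.94608×10^8 km.
Transfer-ellipse semi-major axis a_t = (r₁ + r₂)/2 = (2.63296×10^8 + 8.94608×10^8)/2 = 5.78952×10^8 km.
At r₁ the circular-orbit speed is v₁ = √(μ/r₁) = 22.487 km/s.
Transfer-orbit speed at r₁ (v² = μ(2/r − 1/a)): v_p = √[μ(2/r₁ − 1/a_t)] = 27.953 km/s.
First burn Δv₁ = |v_p − v₁| = 5.466 km/s.
At r₂, v₂ = √(μ/r₂) = 12.19956 km/s.
Transfer-orbit speed at r₂: v_a = √[μ(2/r₂ − 1/a_t)] = 8.227064 km/s.
Second burn Δv₂ = |v₂ − v_a| = 3.972 km/s.
Δv = Δv₁ + Δv₂ = 5.466 + 3.972 = 9.438 km/s.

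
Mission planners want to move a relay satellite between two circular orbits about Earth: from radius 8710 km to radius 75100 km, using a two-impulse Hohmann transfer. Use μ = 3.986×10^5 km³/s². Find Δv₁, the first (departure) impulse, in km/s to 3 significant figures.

Semi-major axis of the transfer orbit: a_t = (8710 + 75100)/2 = 41905 km.
On the circular orbit at r = 8710 km, v_c = √(μ/r) = 6.765 km/s.
Vis-viva on the transfer ellipse at r = 8710 km gives v_t = √[μ(2/r − 1/a_t)] = 9.056 km/s.
Δv₁ = |v_t − v_c| = |9.056 − 6.765| = 2.291 km/s.

Δv₁ = 2.29 km/s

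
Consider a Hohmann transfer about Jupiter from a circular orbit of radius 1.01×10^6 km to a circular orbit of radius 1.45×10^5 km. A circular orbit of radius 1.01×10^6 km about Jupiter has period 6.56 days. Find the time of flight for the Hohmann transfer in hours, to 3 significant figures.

From Kepler's third law T² = 4π²r³/μ at r = 1.01×10^6 km, T = 6.56 days = 6.56 × 86400 s = 5.66784×10^5 s: μ = 4π²r³/T² = 1.26616×10^8 km³/s².
Semi-major axis of the transfer orbit: a_t = (1.010×10^6 + 1.450×10^5)/2 = 5.775×10^5 km.
Transfer time t = π√(a_t³/μ) = π√((5.775×10^5)³ / 1.26616×10^8) = 1.225×10^5 s.
Converting: 1.225×10^5 s ÷ 3600 s/hour = 34.0 hours.

t = 34.0 hours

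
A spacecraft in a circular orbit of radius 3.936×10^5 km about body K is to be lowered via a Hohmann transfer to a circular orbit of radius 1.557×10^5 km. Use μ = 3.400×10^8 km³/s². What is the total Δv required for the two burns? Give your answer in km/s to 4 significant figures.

Transfer-ellipse semi-major axis a_t = (r₁ + r₂)/2 = (3.936×10^5 + 1.557×10^5)/2 = 2.7465×10^5 km.
Circular speed at r₁: v₁ = √(μ/r₁) = √(3.400×10^8/3.936×10^5) = 29.391 km/s.
On the transfer ellipse at r₁, vis-viva equation gives v_a = √[μ(2/r₁ − 1/a_t)] = 22.129 km/s.
First burn Δv₁ = |v_a − v₁| = 7.262 km/s.
At r₂, v₂ = √(μ/r₂) = 46.730 km/s.
Transfer-orbit speed at r₂: v_p = √[μ(2/r₂ − 1/a_t)] = 55.941 km/s.
Second burn Δv₂ = |v₂ − v_p| = 9.211 km/s.
Δv = Δv₁ + Δv₂ = 7.262 + 9.211 = 16.47 km/s.

Δv = 16.47 km/s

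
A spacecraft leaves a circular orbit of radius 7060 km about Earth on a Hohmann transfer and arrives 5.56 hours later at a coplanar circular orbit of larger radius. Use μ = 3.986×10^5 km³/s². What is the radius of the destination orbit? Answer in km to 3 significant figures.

Transfer time t = 5.56 hours = 20016 s, and t = π√(a_t³/μ).
So a_t = (μ t²/π²)^(1/3) = (3.986×10^5 × (20016)² / π²)^(1/3) = 25293 km.
Since a_t = (r₁ + r₂)/2, r₂ = 2a_t − r₁ = 2×25293 − 7060 = 43526 km.

r₂ = 43500 km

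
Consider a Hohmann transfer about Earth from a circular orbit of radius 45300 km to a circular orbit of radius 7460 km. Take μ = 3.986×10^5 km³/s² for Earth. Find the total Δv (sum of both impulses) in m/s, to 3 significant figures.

The Hohmann ellipse has a_t = (r₁ + r₂)/2 = 26380 km.
At r₁ the circular-orbit speed is v₁ = √(μ/r₁) = 2.966 km/s.
Transfer-orbit speed at r₁ (v² = μ(2/r − 1/a)): v_a = √[μ(2/r₁ − 1/a_t)] = 1.577 km/s.
First burn Δv₁ = |v_a − v₁| = 1.389 km/s.
At r₂, v₂ = √(μ/r₂) = 7.310 km/s.
Transfer-orbit speed at r₂: v_p = √[μ(2/r₂ − 1/a_t)] = 9.579 km/s.
Second burn Δv₂ = |v₂ − v_p| = 2.269 km/s.
Total Δv = Δv₁ + Δv₂ = 3.658 km/s.

Δv = 3660 m/s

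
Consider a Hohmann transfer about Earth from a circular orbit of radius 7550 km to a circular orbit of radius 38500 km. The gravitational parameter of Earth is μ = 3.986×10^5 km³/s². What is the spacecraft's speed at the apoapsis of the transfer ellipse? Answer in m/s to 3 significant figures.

Transfer-ellipse semi-major axis a_t = (r₁ + r₂)/2 = (7550 + 38500)/2 = 23025 km.
At apoapsis, r = 38500 km.
From the vis-viva equation, v = √[μ(2/r − 1/a_t)] = 1.843 km/s.

v = 1840 m/s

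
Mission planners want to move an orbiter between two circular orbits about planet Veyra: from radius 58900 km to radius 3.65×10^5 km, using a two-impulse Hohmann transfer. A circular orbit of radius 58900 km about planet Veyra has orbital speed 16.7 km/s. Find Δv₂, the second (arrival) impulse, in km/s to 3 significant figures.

From the circular-orbit relation v² = μ/r at r = 58900 km: μ = v²r = (16.7)² × 58900 = 1.64266×10^7 km³/s².
Semi-major axis of the transfer orbit: a_t = (58900 + 3.650×10^5)/2 = 2.1195×10^5 km.
Circular speed at r = 3.650×10^5 km: v_c = √(μ/r) = 6.7085 km/s.
Vis-viva on the transfer ellipse at r = 3.650×10^5 km gives v_t = √[μ(2/r − 1/a_t)] = 3.5365 km/s.
Δv₂ = |v_t − v_c| = |3.5365 − 6.7085| = 3.172 km/s.

Δv₂ = 3.17 km/s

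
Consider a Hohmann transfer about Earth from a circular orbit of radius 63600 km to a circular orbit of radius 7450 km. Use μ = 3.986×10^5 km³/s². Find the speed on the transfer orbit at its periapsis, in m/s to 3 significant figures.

v = 9790 m/s

The Hohmann ellipse has a_t = (r₁ + r₂)/2 = 35525 km.
At periapsis, r = 7450 km.
Applying v² = μ(2/r − 1/a_t): v = 9.787 km/s.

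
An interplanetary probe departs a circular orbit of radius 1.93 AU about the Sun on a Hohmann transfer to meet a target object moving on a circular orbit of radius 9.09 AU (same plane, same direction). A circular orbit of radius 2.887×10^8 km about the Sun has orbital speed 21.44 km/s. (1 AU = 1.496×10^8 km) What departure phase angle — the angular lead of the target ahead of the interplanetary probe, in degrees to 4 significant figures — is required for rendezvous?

φ = 95.05°

From the circular-orbit relation v² = μ/r at r = 2.887×10^8 km: μ = v²r = (21.44)² × 2.887×10^8 = 1.32708×10^11 km³/s².
In km: r₁ = 1.93 × 1.496×10^8 = 2.88728×10^8 km; r₂ = 9.09 × 1.496×10^8 = 1.359864×10^9 km.
Transfer-ellipse semi-major axis a_t = (r₁ + r₂)/2 = (2.88728×10^8 + 1.359864×10^9)/2 = 8.24296×10^8 km.
The half-period of the transfer ellipse is t = π√(a_t³/μ) = 2.041×10^8 s.
Target angular speed ω₂ = √(μ/r₂³) = 7.264×10^-9 rad/s.
Angle swept by the target during transfer: ω₂·t = 1.4826 rad = 84.95°.
The interplanetary probe traverses 180° on the transfer ellipse, so the target must lead by 180° − 84.95° = 95.05°.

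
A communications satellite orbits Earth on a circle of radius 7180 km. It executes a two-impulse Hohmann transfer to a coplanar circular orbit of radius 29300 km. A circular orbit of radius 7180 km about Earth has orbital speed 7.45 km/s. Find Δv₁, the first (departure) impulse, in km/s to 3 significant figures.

From the circular-orbit relation v² = μ/r at r = 7180 km: μ = v²r = (7.45)² × 7180 = 3.98508×10^5 km³/s².
Transfer-ellipse semi-major axis a_t = (r₁ + r₂)/2 = (7180 + 29300)/2 = 18240 km.
Circular speed at r = 7180 km: v_c = √(μ/r) = 7.450 km/s.
Vis-viva on the transfer ellipse at r = 7180 km gives v_t = √[μ(2/r − 1/a_t)] = 9.442 km/s.
Δv₁ = |v_t − v_c| = |9.442 − 7.450| = 1.992 km/s.

Δv₁ = 1.99 km/s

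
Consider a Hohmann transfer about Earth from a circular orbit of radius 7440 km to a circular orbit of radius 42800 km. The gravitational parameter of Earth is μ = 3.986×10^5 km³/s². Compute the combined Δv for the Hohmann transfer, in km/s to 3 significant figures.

The Hohmann ellipse has a_t = (r₁ + r₂)/2 = 25120 km.
Circular speed at r₁: v₁ = √(μ/r₁) = √(3.986×10^5/7440) = 7.3195 km/s.
Transfer-orbit speed at r₁ (vis-viva equation): v_p = √[μ(2/r₁ − 1/a_t)] = 9.5542 km/s.
First burn Δv₁ = |v_p − v₁| = 2.235 km/s.
At r₂, v₂ = √(μ/r₂) = 3.052 km/s.
Transfer-orbit speed at r₂: v_a = √[μ(2/r₂ − 1/a_t)] = 1.661 km/s.
Second burn Δv₂ = |v₂ − v_a| = 1.391 km/s.
Δv = Δv₁ + Δv₂ = 2.235 + 1.391 = 3.626 km/s.

Δv = 3.63 km/s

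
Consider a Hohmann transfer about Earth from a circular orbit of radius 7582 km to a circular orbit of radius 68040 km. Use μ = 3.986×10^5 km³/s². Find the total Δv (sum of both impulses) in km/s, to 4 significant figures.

Δv = 3.812 km/s

Transfer-ellipse semi-major axis a_t = (r₁ + r₂)/2 = (7582 + 68040)/2 = 37811 km.
Circular speed at r₁: v₁ = √(μ/r₁) = √(3.986×10^5/7582) = 7.2506 km/s.
On the transfer ellipse at r₁, v² = μ(2/r − 1/a) gives v_p = √[μ(2/r₁ − 1/a_t)] = 9.7263 km/s.
First burn Δv₁ = |v_p − v₁| = 2.4757 km/s.
At r₂, v₂ = √(μ/r₂) = 2.4204 km/s.
Transfer-orbit speed at r₂: v_a = √[μ(2/r₂ − 1/a_t)] = 1.0839 km/s.
Second burn Δv₂ = |v₂ − v_a| = 1.3365 km/s.
Total Δv = Δv₁ + Δv₂ = 3.812 km/s.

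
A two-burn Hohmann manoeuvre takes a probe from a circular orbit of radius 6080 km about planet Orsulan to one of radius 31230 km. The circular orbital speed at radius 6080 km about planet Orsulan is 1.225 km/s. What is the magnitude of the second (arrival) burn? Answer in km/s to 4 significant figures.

From the circular-orbit relation v² = μ/r at r = 6080 km: μ = v²r = (1.225)² × 6080 = 9123.80 km³/s².
Semi-major axis of the transfer orbit: a_t = (6080 + 31230)/2 = 18655 km.
On the circular orbit at r = 31230 km, v_c = √(μ/r) = 0.5405 km/s.
Transfer-orbit speed at the same r (vis-viva, a = a_t): v_t = √[μ(2/r − 1/a_t)] = 0.3086 km/s.
Δv₂ = |v_t − v_c| = |0.3086 − 0.5405| = 0.2319 km/s.

Δv₂ = 0.2319 km/s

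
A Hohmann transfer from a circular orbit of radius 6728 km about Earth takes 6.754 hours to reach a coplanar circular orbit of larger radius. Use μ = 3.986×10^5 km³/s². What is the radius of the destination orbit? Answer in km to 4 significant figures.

Transfer time t = 6.754 hours = 24314.4 s, and t = π√(a_t³/μ).
So a_t = (μ t²/π²)^(1/3) = (3.986×10^5 × (24314.4)² / π²)^(1/3) = 28795 km.
Since a_t = (r₁ + r₂)/2, r₂ = 2a_t − r₁ = 2×28795 − 6728 = 50862 km.

r₂ = 50860 km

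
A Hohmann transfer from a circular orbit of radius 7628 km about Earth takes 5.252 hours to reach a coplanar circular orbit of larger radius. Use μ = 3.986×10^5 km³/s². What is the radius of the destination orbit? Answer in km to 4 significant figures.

r₂ = 41070 km

Transfer time t = 5.252 hours = 18907.2 s, and t = π√(a_t³/μ).
So a_t = (μ t²/π²)^(1/3) = (3.986×10^5 × (18907.2)² / π²)^(1/3) = 24350 km.
Since a_t = (r₁ + r₂)/2, r₂ = 2a_t − r₁ = 2×24350 − 7628 = 41072 km.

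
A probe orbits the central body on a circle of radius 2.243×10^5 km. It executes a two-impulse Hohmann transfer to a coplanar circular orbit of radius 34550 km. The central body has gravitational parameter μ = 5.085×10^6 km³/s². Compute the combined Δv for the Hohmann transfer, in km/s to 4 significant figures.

Δv = 6.140 km/s

The Hohmann ellipse has a_t = (r₁ + r₂)/2 = 1.29425×10^5 km.
At r₁ the circular-orbit speed is v₁ = √(μ/r₁) = 4.761 km/s.
Transfer-orbit speed at r₁ (vis-viva equation): v_a = √[μ(2/r₁ − 1/a_t)] = 2.460 km/s.
First burn Δv₁ = |v_a − v₁| = 2.301 km/s.
Circular speed at r₂: v₂ = √(μ/r₂) = 12.132 km/s.
Transfer-orbit speed at r₂: v_p = √[μ(2/r₂ − 1/a_t)] = 15.971 km/s.
Second burn Δv₂ = |v₂ − v_p| = 3.839 km/s.
Total Δv = Δv₁ + Δv₂ = 6.140 km/s.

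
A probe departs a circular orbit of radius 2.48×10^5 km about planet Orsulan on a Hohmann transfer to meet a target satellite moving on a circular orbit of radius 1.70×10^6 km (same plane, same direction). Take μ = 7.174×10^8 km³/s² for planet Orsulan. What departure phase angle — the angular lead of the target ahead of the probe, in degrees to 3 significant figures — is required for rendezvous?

φ = 102°

Semi-major axis of the transfer orbit: a_t = (2.480×10^5 + 1.700×10^6)/2 = 9.740×10^5 km.
Transfer time t = π√(a_t³/μ) = 1.12748×10^5 s.
Target angular speed ω₂ = √(μ/r₂³) = 1.20839×10^-5 rad/s.
Angle swept by the target during transfer: ω₂·t = 1.3624 rad = 78.06°.
Arrival is 180° from departure on the ellipse, so φ = 180° − 78.06° = 102°.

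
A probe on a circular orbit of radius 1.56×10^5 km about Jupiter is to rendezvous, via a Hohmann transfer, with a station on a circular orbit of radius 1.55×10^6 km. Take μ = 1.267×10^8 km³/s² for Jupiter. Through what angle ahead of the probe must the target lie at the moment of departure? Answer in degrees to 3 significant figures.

The Hohmann ellipse has a_t = (r₁ + r₂)/2 = 8.530×10^5 km.
The half-period of the transfer ellipse is t = π√(a_t³/μ) = 2.198797×10^5 s.
Target angular speed ω₂ = √(μ/r₂³) = 5.832984×10^-6 rad/s.
Angle swept by the target during transfer: ω₂·t = 1.28255 rad = 73.48°.
The probe traverses 180° on the transfer ellipse, so the target must lead by 180° − 73.48° = 107°.

φ = 107°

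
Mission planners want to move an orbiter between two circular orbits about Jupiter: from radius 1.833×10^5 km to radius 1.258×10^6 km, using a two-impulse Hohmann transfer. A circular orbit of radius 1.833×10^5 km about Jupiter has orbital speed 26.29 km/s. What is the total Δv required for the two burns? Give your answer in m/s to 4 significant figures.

Δv = 13420 m/s

From the circular-orbit relation v² = μ/r at r = 1.833×10^5 km: μ = v²r = (26.29)² × 1.833×10^5 = 1.26690×10^8 km³/s².
The Hohmann ellipse has a_t = (r₁ + r₂)/2 = 7.2065×10^5 km.
At r₁ the circular-orbit speed is v₁ = √(μ/r₁) = 26.290 km/s.
Transfer-orbit speed at r₁ (vis-viva): v_p = √[μ(2/r₁ − 1/a_t)] = 34.735 km/s.
First burn Δv₁ = |v_p − v₁| = 8.445 km/s.
Circular speed at r₂: v₂ = √(μ/r₂) = 10.035 km/s.
Transfer-orbit speed at r₂: v_a = √[μ(2/r₂ − 1/a_t)] = 5.0612 km/s.
Second burn Δv₂ = |v₂ − v_a| = 4.974 km/s.
Total Δv = Δv₁ + Δv₂ = 13.42 km/s.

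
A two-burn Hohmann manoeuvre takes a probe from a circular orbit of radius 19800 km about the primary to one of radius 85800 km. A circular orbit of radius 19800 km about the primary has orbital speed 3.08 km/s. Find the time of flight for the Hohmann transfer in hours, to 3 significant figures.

t = 24.4 hours

From the circular-orbit relation v² = μ/r at r = 19800 km: μ = v²r = (3.08)² × 19800 = 1.87831×10^5 km³/s².
Semi-major axis of the transfer orbit: a_t = (19800 + 85800)/2 = 52800 km.
Transfer time t = π√(a_t³/μ) = π√((52800)³ / 1.87831×10^5) = 87950 s.
Converting: 87950 s ÷ 3600 s/hour = 24.4 hours.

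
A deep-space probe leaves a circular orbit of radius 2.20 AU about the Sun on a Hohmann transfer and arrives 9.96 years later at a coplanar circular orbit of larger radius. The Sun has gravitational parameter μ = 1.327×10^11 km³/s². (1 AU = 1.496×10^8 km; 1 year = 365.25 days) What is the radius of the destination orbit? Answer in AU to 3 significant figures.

r₂ = 12.5 AU

In km: r₁ = 2.20 × 1.496×10^8 = 3.2912×10^8 km.
Transfer time t = 9.96 years × 365.25 × 86400 s = 3.14313696×10^8 s, and t = π√(a_t³/μ).
So a_t = (μ t²/π²)^(1/3) = (1.327×10^11 × (3.14313696×10^8)² / π²)^(1/3) = 1.0993×10^9 km.
Since a_t = (r₁ + r₂)/2, r₂ = 2a_t − r₁ = 2×1.0993×10^9 − 3.2912×10^8 = 1.86948×10^9 km.
In AU: r₂ = 1.86948×10^9 / 1.496×10^8 = 12.5 AU.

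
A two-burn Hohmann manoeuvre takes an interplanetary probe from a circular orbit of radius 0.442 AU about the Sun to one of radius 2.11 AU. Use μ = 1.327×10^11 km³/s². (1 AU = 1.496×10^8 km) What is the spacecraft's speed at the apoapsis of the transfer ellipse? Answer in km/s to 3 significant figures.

In km: r₁ = 0.442 × 1.496×10^8 = 6.61232×10^7 km; r₂ = 2.11 × 1.496×10^8 = 3.15656×10^8 km.
The Hohmann ellipse has a_t = (r₁ + r₂)/2 = 1.908896×10^8 km.
The apoapsis of the transfer ellipse is at r = 3.15656×10^8 km.
Vis-viva: v = √[μ(2/r − 1/a_t)] = √[1.327×10^11 × (2/3.15656×10^8 − 1/1.908896×10^8)] = 12.07 km/s.

v = 12.1 km/s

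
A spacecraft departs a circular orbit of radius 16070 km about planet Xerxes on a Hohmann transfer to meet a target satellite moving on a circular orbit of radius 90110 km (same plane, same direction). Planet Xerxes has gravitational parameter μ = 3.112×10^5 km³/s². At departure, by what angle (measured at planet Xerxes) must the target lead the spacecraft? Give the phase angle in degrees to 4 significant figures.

φ = 98.60°

Semi-major axis of the transfer orbit: a_t = (16070 + 90110)/2 = 53090 km.
The half-period of the transfer ellipse is t = π√(a_t³/μ) = 68889 s.
Target angular speed ω₂ = √(μ/r₂³) = 2.0623×10^-5 rad/s.
Angle swept by the target during transfer: ω₂·t = 1.4207 rad = 81.40°.
The spacecraft traverses 180° on the transfer ellipse, so the target must lead by 180° − 81.40° = 98.60°.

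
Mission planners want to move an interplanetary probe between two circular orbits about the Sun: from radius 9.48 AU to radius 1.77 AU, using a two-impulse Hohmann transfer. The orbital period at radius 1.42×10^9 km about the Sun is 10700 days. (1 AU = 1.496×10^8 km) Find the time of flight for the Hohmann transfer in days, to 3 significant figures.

t = 2440 days

From Kepler's third law T² = 4π²r³/μ at r = 1.42×10^9 km, T = 10700 days = 10700 × 86400 s = 9.2448×10^8 s: μ = 4π²r³/T² = 1.32260×10^11 km³/s².
In km: r₁ = 9.48 × 1.496×10^8 = 1.418208×10^9 km; r₂ = 1.77 × 1.496×10^8 = 2.64792×10^8 km.
Transfer-ellipse semi-major axis a_t = (r₁ + r₂)/2 = (1.418208×10^9 + 2.64792×10^8)/2 = 8.415×10^8 km.
Transfer time t = π√(a_t³/μ) = π√((8.415×10^8)³ / 1.32260×10^11) = 2.109×10^8 s.
Converting: 2.109×10^8 s ÷ 86400 s/day = 2440 days.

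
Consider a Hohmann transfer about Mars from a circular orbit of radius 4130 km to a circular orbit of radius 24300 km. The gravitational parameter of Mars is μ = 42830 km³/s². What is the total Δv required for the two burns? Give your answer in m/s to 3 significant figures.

The Hohmann ellipse has a_t = (r₁ + r₂)/2 = 14215 km.
At r₁ the circular-orbit speed is v₁ = √(μ/r₁) = 3.22032 km/s.
On the transfer ellipse at r₁, vis-viva gives v_p = √[μ(2/r₁ − 1/a_t)] = 4.21045 km/s.
First burn Δv₁ = |v_p − v₁| = 0.9901 km/s.
At r₂, v₂ = √(μ/r₂) = 1.3276 km/s.
Transfer-orbit speed at r₂: v_a = √[μ(2/r₂ − 1/a_t)] = 0.71560 km/s.
Second burn Δv₂ = |v₂ − v_a| = 0.6120 km/s.
Δv = Δv₁ + Δv₂ = 0.9901 + 0.6120 = 1.602 km/s.

Δv = 1600 m/s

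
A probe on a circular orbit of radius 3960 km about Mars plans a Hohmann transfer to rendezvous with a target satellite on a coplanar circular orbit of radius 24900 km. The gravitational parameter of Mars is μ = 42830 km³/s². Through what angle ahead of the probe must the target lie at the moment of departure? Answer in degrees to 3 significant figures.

φ = 101°

The Hohmann ellipse has a_t = (r₁ + r₂)/2 = 14430 km.
The half-period of the transfer ellipse is t = π√(a_t³/μ) = 26310 s.
The target's mean motion on its circular orbit is ω₂ = √(μ/r₂³) = 5.267×10^-5 rad/s.
Angle swept by the target during transfer: ω₂·t = 1.386 rad = 79.41°.
Arrival is 180° from departure on the ellipse, so φ = 180° − 79.41° = 101°.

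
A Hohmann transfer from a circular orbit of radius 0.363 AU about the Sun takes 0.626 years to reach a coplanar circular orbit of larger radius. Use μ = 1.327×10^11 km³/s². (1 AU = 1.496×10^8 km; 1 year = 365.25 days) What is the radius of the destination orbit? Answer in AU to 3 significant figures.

In km: r₁ = 0.363 × 1.496×10^8 = 5.43048×10^7 km.
Transfer time t = 0.626 years × 365.25 × 86400 s = 1.97550576×10^7 s, and t = π√(a_t³/μ).
So a_t = (μ t²/π²)^(1/3) = (1.327×10^11 × (1.97550576×10^7)² / π²)^(1/3) = 1.7377×10^8 km.
Since a_t = (r₁ + r₂)/2, r₂ = 2a_t − r₁ = 2×1.7377×10^8 − 5.43048×10^7 = 2.932352×10^8 km.
In AU: r₂ = 2.932352×10^8 / 1.496×10^8 = 1.96 AU.

r₂ = 1.96 AU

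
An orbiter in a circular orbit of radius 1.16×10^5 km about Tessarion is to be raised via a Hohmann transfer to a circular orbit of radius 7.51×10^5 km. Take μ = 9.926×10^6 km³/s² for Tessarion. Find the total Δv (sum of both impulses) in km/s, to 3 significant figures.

The Hohmann ellipse has a_t = (r₁ + r₂)/2 = 4.335×10^5 km.
Circular speed at r₁: v₁ = √(μ/r₁) = √(9.926×10^6/1.160×10^5) = 9.2503 km/s.
On the transfer ellipse at r₁, v² = μ(2/r − 1/a) gives v_p = √[μ(2/r₁ − 1/a_t)] = 12.175 km/s.
First burn Δv₁ = |v_p − v₁| = 2.925 km/s.
At r₂, v₂ = √(μ/r₂) = 3.636 km/s.
Transfer-orbit speed at r₂: v_a = √[μ(2/r₂ − 1/a_t)] = 1.881 km/s.
Second burn Δv₂ = |v₂ − v_a| = 1.755 km/s.
Δv = Δv₁ + Δv₂ = 2.925 + 1.755 = 4.680 km/s.

Δv = 4.68 km/s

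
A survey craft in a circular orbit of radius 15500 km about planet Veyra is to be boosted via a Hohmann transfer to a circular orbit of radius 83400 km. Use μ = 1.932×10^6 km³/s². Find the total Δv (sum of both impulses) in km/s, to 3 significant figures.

The Hohmann ellipse has a_t = (r₁ + r₂)/2 = 49450 km.
At r₁ the circular-orbit speed is v₁ = √(μ/r₁) = 11.164 km/s.
On the transfer ellipse at r₁, v² = μ(2/r − 1/a) gives v_p = √[μ(2/r₁ − 1/a_t)] = 14.499 km/s.
First burn Δv₁ = |v_p − v₁| = 3.335 km/s.
At r₂, v₂ = √(μ/r₂) = 4.813 km/s.
Transfer-orbit speed at r₂: v_a = √[μ(2/r₂ − 1/a_t)] = 2.695 km/s.
Second burn Δv₂ = |v₂ − v_a| = 2.118 km/s.
Total Δv = Δv₁ + Δv₂ = 5.453 km/s.

Δv = 5.45 km/s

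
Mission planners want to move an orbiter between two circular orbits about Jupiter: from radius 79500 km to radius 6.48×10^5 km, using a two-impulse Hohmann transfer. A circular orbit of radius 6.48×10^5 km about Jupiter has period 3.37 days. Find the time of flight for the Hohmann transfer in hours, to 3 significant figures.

t = 17.0 hours

From Kepler's third law T² = 4π²r³/μ at r = 6.48×10^5 km, T = 3.37 days = 3.37 × 86400 s = 2.91168×10^5 s: μ = 4π²r³/T² = 1.26706×10^8 km³/s².
Transfer-ellipse semi-major axis a_t = (r₁ + r₂)/2 = (79500 + 6.480×10^5)/2 = 3.6375×10^5 km.
Half the transfer-orbit period gives t = π√(a_t³/μ) = 61230 s.
Converting: 61230 s ÷ 3600 s/hour = 17.0 hours.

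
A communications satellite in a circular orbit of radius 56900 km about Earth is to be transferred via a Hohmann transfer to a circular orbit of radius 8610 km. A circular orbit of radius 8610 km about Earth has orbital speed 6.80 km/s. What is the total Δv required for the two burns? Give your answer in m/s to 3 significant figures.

Δv = 3450 m/s

From the circular-orbit relation v² = μ/r at r = 8610 km: μ = v²r = (6.80)² × 8610 = 3.98126×10^5 km³/s².
Transfer-ellipse semi-major axis a_t = (r₁ + r₂)/2 = (56900 + 8610)/2 = 32755 km.
At r₁ the circular-orbit speed is v₁ = √(μ/r₁) = 2.645 km/s.
On the transfer ellipse at r₁, v² = μ(2/r − 1/a) gives v_a = √[μ(2/r₁ − 1/a_t)] = 1.356 km/s.
First burn Δv₁ = |v_a − v₁| = 1.289 km/s.
Circular speed at r₂: v₂ = √(μ/r₂) = 6.800 km/s.
Transfer-orbit speed at r₂: v_p = √[μ(2/r₂ − 1/a_t)] = 8.962 km/s.
Second burn Δv₂ = |v₂ − v_p| = 2.162 km/s.
Total Δv = Δv₁ + Δv₂ = 3.451 km/s.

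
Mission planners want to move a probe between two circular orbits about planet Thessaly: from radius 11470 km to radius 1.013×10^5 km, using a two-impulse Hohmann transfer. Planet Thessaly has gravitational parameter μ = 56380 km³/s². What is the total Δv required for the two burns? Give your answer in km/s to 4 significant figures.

Δv = 1.164 km/s

The Hohmann ellipse has a_t = (r₁ + r₂)/2 = 56385 km.
Circular speed at r₁: v₁ = √(μ/r₁) = √(56380/11470) = 2.2171 km/s.
Transfer-orbit speed at r₁ (v² = μ(2/r − 1/a)): v_p = √[μ(2/r₁ − 1/a_t)] = 2.9717 km/s.
First burn Δv₁ = |v_p − v₁| = 0.7546 km/s.
Circular speed at r₂: v₂ = √(μ/r₂) = 0.746033 km/s.
Transfer-orbit speed at r₂: v_a = √[μ(2/r₂ − 1/a_t)] = 0.336479 km/s.
Second burn Δv₂ = |v₂ − v_a| = 0.4096 km/s.
Δv = Δv₁ + Δv₂ = 0.7546 + 0.4096 = 1.164 km/s.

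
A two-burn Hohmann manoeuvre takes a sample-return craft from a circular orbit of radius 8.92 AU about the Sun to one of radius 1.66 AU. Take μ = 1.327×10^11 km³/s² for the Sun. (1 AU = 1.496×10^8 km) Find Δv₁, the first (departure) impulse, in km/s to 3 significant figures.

In km: r₁ = 8.92 × 1.496×10^8 = 1.334432×10^9 km; r₂ = 1.66 × 1.496×10^8 = 2.48336×10^8 km.
Transfer-ellipse semi-major axis a_t = (r₁ + r₂)/2 = (1.334432×10^9 + 2.48336×10^8)/2 = 7.91384×10^8 km.
On the circular orbit at r = 1.334432×10^9 km, v_c = √(μ/r) = 9.972 km/s.
Transfer-orbit speed at the same r (vis-viva, a = a_t): v_t = √[μ(2/r − 1/a_t)] = 5.586 km/s.
Δv₁ = |v_t − v_c| = |5.586 − 9.972| = 4.386 km/s.

Δv₁ = 4.39 km/s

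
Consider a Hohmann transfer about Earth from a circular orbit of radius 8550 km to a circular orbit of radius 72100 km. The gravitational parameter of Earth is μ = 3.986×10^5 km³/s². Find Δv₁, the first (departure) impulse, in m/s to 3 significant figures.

The Hohmann ellipse has a_t = (r₁ + r₂)/2 = 40325 km.
On the circular orbit at r = 8550 km, v_c = √(μ/r) = 6.828 km/s.
Vis-viva on the transfer ellipse at r = 8550 km gives v_t = √[μ(2/r − 1/a_t)] = 9.130 km/s.
Δv₁ = |v_t − v_c| = |9.130 − 6.828| = 2.302 km/s.

Δv₁ = 2300 m/s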